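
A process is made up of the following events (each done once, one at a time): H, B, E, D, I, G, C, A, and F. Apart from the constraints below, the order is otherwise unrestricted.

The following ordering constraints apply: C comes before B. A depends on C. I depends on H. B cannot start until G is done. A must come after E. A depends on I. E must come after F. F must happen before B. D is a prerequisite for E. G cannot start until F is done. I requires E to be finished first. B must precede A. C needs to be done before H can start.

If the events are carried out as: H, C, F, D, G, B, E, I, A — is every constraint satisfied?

Here C comes after H.
That contradicts the constraint that C must precede H.

No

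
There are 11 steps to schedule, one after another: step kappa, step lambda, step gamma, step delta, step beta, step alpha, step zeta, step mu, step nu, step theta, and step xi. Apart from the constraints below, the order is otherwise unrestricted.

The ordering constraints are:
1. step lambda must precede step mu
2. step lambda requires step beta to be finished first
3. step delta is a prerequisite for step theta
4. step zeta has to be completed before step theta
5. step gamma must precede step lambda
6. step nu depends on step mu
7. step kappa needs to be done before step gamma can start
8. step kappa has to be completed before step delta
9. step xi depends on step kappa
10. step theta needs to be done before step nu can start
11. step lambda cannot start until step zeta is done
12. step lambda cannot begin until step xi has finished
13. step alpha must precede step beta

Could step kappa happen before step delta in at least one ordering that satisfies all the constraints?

Yes

Step kappa is actually forced before step delta by the constraints, so certainly some valid ordering has step kappa first.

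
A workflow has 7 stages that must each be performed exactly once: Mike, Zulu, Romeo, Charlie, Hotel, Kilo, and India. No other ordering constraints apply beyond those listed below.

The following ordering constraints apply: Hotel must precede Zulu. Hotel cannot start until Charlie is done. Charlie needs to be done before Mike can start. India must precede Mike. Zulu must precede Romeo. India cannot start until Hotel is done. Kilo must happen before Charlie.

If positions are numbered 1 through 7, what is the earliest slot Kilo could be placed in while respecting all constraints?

No constraint forces any other stage before Kilo, so it can be placed first.

1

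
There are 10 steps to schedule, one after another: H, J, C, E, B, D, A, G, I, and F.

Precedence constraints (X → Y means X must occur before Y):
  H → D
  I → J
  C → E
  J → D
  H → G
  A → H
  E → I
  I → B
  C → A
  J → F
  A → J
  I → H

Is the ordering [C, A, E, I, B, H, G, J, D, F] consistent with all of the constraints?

Yes

Checking each listed constraint against this order: for instance, A is in position 2 and J in position 8, so that constraint holds — and the remaining constraints check out the same way.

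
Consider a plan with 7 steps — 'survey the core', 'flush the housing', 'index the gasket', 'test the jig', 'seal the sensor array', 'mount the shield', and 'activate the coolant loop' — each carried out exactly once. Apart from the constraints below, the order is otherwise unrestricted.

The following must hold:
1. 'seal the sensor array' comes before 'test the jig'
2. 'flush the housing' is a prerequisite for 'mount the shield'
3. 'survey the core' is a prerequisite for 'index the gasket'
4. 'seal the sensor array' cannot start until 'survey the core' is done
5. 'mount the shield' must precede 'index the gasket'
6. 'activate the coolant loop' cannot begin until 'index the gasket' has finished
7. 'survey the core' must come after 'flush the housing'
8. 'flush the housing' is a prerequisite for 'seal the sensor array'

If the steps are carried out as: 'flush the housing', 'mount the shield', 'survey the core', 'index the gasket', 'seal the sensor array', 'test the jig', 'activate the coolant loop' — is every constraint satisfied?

Every stated constraint is respected: 'flush the housing' sits at position 1, ahead of 'seal the sensor array' at position 5, and each of the other listed pairs likewise has the predecessor earlier in the sequence.

Yes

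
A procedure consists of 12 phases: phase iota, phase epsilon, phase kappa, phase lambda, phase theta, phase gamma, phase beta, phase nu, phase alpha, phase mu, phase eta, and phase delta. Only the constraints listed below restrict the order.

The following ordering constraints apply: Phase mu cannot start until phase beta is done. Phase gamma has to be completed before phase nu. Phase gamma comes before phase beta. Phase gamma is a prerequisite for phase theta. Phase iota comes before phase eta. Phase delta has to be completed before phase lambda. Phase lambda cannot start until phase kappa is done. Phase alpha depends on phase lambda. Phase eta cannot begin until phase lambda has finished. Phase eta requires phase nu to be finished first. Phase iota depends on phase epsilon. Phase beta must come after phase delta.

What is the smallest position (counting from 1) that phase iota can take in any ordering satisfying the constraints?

Working backwards through the constraints from phase iota, its only required predecessor is phase epsilon.
So at minimum 1 phase comes before phase iota, putting phase iota no earlier than position 2. That position is achievable by scheduling exactly that predecessor first.

2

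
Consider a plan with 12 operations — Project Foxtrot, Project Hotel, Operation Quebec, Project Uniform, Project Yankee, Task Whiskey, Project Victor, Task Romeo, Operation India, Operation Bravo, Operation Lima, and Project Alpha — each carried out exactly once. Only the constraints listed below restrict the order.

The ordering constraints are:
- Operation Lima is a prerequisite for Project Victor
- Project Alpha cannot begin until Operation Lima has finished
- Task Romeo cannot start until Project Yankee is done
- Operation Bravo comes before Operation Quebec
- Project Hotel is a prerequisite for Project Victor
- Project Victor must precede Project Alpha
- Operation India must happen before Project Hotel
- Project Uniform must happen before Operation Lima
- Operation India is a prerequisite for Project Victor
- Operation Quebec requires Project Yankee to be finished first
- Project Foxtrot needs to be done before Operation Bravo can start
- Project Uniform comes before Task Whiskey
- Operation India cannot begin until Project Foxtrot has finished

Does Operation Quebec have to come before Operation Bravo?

There is a chain Operation Bravo → Operation Quebec, which puts Operation Bravo before Operation Quebec.
So Operation Quebec does not have to come before Operation Bravo — it cannot.

No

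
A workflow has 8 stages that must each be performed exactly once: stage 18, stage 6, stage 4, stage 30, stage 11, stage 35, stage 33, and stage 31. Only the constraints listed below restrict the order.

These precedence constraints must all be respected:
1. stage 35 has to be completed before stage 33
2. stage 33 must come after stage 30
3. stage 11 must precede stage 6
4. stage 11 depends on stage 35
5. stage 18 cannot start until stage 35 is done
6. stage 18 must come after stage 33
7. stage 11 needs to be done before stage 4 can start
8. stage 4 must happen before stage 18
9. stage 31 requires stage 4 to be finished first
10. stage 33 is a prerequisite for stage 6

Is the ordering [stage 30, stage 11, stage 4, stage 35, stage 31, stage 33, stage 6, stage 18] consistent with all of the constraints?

No

The sequence places stage 11 ahead of stage 35.
Since stage 35 is required before stage 11, the ordering is invalid.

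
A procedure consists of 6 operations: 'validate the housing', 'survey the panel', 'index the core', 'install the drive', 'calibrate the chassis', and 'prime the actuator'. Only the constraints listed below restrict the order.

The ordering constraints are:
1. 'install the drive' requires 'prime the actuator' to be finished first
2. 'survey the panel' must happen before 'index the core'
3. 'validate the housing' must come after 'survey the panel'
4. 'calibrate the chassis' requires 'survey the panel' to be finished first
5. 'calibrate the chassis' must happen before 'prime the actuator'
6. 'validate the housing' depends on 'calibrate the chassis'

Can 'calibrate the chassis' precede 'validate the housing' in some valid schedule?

'calibrate the chassis' is actually forced before 'validate the housing' by the constraints, so certainly some valid ordering has 'calibrate the chassis' first.

Yes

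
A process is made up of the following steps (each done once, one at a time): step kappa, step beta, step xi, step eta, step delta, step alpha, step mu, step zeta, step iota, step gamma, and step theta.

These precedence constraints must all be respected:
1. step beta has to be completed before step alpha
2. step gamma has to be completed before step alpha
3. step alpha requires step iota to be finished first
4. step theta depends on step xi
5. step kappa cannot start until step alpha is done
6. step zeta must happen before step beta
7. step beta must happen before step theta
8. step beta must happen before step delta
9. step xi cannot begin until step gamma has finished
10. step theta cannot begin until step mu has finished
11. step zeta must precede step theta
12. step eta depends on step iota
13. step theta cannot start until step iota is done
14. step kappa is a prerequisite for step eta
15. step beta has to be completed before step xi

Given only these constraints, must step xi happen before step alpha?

No

Nothing in the constraints links step xi and step alpha; they are unordered relative to each other.
A valid ordering placing step alpha before step xi exists, so the answer is no.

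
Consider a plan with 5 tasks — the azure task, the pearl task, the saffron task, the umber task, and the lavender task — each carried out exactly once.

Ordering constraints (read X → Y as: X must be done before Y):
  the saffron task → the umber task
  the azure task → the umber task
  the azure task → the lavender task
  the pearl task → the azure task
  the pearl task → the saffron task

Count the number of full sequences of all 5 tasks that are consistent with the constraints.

Only the pearl task has no prerequisites, so it must go first.
Counting all ways to extend the partial order to a total order gives 5.

5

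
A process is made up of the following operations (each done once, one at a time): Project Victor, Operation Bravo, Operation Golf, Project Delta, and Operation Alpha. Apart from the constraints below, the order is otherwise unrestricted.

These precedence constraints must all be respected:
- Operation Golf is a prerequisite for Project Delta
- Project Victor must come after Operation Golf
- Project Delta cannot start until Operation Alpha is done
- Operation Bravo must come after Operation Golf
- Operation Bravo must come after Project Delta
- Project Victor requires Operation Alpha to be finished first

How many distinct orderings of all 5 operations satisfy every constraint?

The operations with no prerequisites are Operation Golf, Operation Alpha; any of them can be placed first.
Enumerating by repeatedly choosing an available operation (one whose prerequisites are all placed) gives 6 distinct complete orderings.

6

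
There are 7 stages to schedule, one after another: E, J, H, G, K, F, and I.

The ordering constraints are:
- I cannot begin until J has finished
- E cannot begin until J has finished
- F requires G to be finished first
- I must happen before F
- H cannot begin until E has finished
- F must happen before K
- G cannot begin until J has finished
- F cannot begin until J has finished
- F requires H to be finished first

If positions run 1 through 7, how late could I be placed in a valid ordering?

5

The stages that are forced after I, directly or by a chain of constraints, are K, F. That's 2 stages.
With 2 mandatory successors out of 7 stages total, the latest slot for I is 7−2 = 5, and it's reachable by doing all non-successors before I.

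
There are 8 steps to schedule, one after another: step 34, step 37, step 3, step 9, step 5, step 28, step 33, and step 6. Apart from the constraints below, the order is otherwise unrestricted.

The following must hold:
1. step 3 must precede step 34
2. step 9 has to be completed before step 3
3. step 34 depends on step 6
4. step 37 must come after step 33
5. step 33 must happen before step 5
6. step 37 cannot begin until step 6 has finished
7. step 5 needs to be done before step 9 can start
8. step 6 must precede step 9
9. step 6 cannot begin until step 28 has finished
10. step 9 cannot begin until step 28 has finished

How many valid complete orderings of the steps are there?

2 steps have no prerequisites (step 28, step 33), so any of them could come first.
Systematically extending each partial ordering one step at a time and counting, there are 27 complete orderings.

27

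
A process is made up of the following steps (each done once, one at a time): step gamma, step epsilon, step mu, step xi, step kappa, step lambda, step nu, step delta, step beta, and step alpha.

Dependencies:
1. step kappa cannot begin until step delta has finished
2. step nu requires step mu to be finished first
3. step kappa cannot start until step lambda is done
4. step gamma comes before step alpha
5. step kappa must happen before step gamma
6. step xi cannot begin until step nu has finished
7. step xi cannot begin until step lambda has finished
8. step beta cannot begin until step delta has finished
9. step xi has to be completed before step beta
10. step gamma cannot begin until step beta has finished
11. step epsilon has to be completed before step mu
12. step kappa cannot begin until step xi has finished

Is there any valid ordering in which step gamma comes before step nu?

The constraints give a chain step nu → step xi → step beta → step gamma, which forces step nu before step gamma.
Hence step gamma can never be scheduled before step nu.

No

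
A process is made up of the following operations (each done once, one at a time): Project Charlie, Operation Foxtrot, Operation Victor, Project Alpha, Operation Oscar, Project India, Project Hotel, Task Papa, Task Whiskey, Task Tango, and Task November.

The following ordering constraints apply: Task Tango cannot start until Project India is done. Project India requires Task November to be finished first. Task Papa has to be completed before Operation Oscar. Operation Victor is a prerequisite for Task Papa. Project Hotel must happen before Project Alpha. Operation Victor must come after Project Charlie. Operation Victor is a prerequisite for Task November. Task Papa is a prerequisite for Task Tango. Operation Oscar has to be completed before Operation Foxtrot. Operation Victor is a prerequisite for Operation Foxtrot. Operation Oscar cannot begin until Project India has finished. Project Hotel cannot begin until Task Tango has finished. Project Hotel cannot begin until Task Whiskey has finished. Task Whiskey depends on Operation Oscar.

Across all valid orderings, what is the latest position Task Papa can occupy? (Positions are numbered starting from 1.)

The operations that are forced after Task Papa, directly or by a chain of constraints, are Operation Foxtrot, Project Alpha, Operation Oscar, Project Hotel, Task Whiskey, Task Tango. That's 6 operations.
With 6 mandatory successors out of 11 operations total, the latest slot for Task Papa is 11−6 = 5, and it's reachable by doing all non-successors before Task Papa.

5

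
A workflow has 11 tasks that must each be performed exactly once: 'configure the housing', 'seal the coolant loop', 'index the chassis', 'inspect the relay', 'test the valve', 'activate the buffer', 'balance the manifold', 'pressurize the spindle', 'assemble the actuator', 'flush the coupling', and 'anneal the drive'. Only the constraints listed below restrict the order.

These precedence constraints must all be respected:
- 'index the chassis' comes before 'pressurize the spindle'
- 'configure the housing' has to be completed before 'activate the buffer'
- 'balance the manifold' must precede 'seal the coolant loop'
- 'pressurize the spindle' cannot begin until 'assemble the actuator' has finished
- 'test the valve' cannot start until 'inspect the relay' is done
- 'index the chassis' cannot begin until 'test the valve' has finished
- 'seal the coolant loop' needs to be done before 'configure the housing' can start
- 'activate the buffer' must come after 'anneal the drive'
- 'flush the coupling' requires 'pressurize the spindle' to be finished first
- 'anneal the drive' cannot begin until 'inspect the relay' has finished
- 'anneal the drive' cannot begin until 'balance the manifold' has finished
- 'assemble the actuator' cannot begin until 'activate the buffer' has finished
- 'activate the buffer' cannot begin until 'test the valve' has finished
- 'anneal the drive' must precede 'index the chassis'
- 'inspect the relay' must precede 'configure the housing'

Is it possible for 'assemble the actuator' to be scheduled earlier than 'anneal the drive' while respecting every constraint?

Following 'anneal the drive' → 'activate the buffer' → 'assemble the actuator', 'anneal the drive' must precede 'assemble the actuator' in every valid ordering.
Hence 'assemble the actuator' can never be scheduled before 'anneal the drive'.

No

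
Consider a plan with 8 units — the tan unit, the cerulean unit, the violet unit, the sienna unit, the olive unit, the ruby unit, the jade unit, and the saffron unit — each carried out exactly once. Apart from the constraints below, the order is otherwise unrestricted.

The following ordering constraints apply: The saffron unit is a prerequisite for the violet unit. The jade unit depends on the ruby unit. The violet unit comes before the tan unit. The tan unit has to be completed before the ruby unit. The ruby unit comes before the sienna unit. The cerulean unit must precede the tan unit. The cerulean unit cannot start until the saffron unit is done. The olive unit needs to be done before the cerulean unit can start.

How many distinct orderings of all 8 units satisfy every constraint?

10

The units with no prerequisites are the olive unit, the saffron unit; any of them can be placed first.
Enumerating by repeatedly choosing an available unit (one whose prerequisites are all placed) gives 10 distinct complete orderings.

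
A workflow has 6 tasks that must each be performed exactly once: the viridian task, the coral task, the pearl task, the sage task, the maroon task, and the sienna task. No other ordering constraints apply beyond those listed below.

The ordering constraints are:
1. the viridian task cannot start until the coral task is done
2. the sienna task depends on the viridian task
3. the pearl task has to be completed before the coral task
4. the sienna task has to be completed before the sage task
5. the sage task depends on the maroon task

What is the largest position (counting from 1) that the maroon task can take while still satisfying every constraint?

5

Following the constraints forward from the maroon task, its only required successor is the sage task.
So at least 1 task follows the maroon task, putting the maroon task no later than position 5. That position is achievable by scheduling everything else first.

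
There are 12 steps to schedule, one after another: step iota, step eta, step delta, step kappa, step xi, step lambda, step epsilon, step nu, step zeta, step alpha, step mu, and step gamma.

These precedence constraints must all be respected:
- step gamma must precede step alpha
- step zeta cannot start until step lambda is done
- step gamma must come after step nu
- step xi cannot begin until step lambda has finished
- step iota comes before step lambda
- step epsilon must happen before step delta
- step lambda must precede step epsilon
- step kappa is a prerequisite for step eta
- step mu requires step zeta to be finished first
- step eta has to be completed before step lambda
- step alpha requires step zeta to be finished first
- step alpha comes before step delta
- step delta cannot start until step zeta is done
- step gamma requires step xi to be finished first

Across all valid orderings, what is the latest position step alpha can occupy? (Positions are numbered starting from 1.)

The only step forced after step alpha (directly or by a chain) is step delta.
So at least 1 step follows step alpha, putting step alpha no later than position 11. That position is achievable by scheduling everything else first.

11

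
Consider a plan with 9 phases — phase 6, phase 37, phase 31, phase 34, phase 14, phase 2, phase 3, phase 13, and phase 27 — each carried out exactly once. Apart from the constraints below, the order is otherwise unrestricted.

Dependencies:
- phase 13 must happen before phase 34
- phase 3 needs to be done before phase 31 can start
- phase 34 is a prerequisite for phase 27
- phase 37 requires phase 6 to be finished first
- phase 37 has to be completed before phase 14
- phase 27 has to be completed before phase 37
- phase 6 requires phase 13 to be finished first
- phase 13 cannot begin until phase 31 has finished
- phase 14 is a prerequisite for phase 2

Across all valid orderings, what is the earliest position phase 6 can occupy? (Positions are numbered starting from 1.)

4

Every phase that must precede phase 6 has to come before it. Tracing all chains that end at phase 6, those phases are: phase 31, phase 3, phase 13 — 3 in total.
With 3 mandatory predecessors, the earliest phase 6 can sit is position 3+1 = 4, and placing just those 3 first achieves it.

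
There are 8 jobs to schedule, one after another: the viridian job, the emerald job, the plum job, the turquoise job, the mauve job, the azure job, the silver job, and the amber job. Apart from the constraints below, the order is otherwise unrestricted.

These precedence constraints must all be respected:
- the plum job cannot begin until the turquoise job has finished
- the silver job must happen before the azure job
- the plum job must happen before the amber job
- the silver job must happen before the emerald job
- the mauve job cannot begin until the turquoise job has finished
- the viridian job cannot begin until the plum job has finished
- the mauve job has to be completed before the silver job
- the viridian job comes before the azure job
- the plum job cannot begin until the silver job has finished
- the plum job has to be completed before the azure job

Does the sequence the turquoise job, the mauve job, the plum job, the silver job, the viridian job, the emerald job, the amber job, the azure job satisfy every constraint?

The sequence places the plum job ahead of the silver job.
But one of the constraints requires the silver job before the plum job, so this ordering violates it.

No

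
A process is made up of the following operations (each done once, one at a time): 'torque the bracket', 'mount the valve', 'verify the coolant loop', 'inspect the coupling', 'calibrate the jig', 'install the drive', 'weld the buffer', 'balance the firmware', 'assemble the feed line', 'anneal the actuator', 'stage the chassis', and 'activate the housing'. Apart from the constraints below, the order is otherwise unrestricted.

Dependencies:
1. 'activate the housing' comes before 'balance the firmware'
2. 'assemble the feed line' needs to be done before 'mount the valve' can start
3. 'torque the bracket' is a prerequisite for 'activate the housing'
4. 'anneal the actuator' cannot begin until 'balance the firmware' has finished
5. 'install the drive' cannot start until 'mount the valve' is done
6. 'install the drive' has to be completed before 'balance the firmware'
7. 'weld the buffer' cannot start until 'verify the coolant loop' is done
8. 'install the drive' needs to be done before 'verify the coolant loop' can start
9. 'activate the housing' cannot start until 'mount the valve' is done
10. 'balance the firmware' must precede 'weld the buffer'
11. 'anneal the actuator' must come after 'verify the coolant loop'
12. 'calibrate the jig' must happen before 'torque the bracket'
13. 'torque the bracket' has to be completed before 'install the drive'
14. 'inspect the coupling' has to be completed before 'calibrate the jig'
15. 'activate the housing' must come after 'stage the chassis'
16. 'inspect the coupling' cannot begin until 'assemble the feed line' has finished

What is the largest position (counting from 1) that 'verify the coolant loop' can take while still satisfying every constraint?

10

Following every chain forward from 'verify the coolant loop', the operations that must come later are 'weld the buffer', 'anneal the actuator' — 2 of them.
With 2 mandatory successors out of 12 operations total, the latest slot for 'verify the coolant loop' is 12−2 = 10, and it's reachable by doing all non-successors before 'verify the coolant loop'.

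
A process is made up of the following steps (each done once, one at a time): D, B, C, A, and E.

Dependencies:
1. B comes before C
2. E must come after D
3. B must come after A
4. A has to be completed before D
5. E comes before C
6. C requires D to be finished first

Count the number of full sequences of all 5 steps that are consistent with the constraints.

3

Only A has no prerequisites, so it must go first.
Counting all ways to extend the partial order to a total order gives 3.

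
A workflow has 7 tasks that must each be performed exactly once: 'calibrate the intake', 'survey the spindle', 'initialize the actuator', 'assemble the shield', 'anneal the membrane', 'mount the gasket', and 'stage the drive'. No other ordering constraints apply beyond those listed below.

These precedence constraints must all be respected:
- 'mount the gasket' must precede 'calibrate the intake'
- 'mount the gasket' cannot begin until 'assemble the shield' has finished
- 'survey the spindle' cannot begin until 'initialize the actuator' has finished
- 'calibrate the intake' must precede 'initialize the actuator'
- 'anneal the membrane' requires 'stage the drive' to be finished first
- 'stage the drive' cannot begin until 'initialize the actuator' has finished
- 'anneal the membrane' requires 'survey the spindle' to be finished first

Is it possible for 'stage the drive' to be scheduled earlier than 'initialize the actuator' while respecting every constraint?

There is a dependency chain 'initialize the actuator' → 'stage the drive', so 'stage the drive' always comes after 'initialize the actuator'.
So no valid ordering can have 'stage the drive' before 'initialize the actuator'.

No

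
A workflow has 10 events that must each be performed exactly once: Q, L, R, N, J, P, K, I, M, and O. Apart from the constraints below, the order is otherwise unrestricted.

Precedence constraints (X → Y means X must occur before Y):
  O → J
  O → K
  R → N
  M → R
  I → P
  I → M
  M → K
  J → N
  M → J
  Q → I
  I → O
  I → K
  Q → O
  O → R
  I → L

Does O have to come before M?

No

No chain of constraints connects O to M in either direction.
A valid ordering placing M before O exists, so the answer is no.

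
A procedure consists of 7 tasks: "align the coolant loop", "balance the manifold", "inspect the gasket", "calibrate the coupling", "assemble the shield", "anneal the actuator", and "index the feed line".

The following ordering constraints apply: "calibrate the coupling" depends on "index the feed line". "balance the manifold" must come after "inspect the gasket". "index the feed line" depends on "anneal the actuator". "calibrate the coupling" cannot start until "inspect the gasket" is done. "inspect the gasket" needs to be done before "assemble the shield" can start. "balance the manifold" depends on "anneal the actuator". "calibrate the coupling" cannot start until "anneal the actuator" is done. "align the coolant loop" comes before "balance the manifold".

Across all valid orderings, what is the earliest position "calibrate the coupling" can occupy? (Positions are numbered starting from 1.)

4

Every task that must precede "calibrate the coupling" has to come before it. Tracing all chains that end at "calibrate the coupling", those tasks are: "inspect the gasket", "anneal the actuator", "index the feed line" — 3 in total.
So at minimum 3 tasks come before "calibrate the coupling", putting "calibrate the coupling" no earlier than position 4. That position is achievable by scheduling exactly those predecessors first.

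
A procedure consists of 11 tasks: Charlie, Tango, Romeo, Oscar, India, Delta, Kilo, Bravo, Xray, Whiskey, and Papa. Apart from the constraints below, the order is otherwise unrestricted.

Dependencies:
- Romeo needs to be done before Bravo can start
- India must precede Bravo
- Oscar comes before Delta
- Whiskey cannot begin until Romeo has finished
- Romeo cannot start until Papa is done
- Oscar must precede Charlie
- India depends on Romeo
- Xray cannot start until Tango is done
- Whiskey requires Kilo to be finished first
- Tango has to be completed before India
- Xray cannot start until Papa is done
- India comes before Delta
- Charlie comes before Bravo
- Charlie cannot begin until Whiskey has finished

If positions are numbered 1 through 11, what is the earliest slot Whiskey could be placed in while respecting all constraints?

4

Working backwards through the constraints from Whiskey, its full set of required predecessors is Romeo, Kilo, Papa — 3 of them.
With 3 mandatory predecessors, the earliest Whiskey can sit is position 3+1 = 4, and placing just those 3 first achieves it.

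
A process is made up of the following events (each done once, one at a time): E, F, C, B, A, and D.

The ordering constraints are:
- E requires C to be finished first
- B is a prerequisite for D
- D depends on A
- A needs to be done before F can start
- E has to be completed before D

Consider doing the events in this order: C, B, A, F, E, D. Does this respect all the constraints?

Yes

Going through the constraints one by one, each required predecessor appears earlier in the sequence than its dependent — e.g. C (position 1) is before E (position 5), as required.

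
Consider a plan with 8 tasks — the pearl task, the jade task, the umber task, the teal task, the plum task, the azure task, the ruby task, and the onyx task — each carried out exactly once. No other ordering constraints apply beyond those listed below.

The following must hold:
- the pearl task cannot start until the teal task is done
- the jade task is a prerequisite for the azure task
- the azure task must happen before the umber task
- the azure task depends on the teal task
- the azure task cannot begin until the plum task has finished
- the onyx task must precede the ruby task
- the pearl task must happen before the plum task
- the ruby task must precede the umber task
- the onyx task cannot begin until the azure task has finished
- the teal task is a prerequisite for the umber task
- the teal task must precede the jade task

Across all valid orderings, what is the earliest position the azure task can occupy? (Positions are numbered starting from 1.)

Every task that must precede the azure task has to come before it. Tracing all chains that end at the azure task, those tasks are: the pearl task, the jade task, the teal task, the plum task — 4 in total.
So at minimum 4 tasks come before the azure task, putting the azure task no earlier than position 5. That position is achievable by scheduling exactly those predecessors first.

5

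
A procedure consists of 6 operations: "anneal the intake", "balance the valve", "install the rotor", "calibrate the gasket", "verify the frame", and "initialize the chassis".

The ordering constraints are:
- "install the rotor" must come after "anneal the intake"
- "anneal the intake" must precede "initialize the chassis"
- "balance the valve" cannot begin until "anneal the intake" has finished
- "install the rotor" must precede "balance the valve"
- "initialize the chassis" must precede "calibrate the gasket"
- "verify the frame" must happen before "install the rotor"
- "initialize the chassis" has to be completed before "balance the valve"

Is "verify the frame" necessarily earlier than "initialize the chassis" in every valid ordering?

No

Nothing in the constraints links "verify the frame" and "initialize the chassis"; they are unordered relative to each other.
So "verify the frame" can come before "initialize the chassis" or after — it is not forced.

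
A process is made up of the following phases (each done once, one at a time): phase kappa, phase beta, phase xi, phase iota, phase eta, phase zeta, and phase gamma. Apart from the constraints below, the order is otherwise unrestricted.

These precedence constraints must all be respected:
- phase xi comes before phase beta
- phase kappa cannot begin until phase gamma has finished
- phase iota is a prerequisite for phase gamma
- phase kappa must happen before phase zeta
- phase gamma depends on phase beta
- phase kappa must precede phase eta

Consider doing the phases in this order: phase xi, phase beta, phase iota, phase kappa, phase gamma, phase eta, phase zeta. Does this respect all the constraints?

Here phase gamma comes after phase kappa.
That contradicts the constraint that phase gamma must precede phase kappa.

No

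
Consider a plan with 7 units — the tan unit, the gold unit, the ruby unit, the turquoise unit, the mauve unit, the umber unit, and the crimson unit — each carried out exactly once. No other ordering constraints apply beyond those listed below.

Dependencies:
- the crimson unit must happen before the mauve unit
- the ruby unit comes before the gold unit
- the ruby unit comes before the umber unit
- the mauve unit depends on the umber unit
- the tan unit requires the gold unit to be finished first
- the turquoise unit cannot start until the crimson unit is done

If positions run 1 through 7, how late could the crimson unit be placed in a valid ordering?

5

Following every chain forward from the crimson unit, the units that must come later are the turquoise unit, the mauve unit — 2 of them.
With 2 mandatory successors out of 7 units total, the latest slot for the crimson unit is 7−2 = 5, and it's reachable by doing all non-successors before the crimson unit.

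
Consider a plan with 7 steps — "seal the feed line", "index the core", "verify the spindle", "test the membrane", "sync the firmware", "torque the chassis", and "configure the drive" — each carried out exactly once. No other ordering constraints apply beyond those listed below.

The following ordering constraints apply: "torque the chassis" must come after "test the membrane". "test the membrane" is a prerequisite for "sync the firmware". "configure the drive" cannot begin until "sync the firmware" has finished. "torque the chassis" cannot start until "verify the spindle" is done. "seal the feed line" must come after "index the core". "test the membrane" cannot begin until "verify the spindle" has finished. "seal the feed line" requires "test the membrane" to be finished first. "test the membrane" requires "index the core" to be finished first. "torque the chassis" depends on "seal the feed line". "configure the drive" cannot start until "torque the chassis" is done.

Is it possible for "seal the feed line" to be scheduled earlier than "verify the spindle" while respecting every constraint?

No

The constraints give a chain "verify the spindle" → "test the membrane" → "seal the feed line", which forces "verify the spindle" before "seal the feed line".
Hence "seal the feed line" can never be scheduled before "verify the spindle".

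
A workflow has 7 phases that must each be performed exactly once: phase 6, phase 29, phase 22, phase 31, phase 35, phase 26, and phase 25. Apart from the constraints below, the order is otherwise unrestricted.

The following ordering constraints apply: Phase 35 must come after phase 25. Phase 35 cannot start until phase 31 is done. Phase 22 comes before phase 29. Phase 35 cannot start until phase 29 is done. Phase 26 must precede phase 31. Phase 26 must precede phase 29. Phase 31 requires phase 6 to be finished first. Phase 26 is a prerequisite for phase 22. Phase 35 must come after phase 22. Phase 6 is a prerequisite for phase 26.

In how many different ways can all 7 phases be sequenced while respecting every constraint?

The phases with no prerequisites are phase 6, phase 25; any of them can be placed first.
Enumerating by repeatedly choosing an available phase (one whose prerequisites are all placed) gives 18 distinct complete orderings.

18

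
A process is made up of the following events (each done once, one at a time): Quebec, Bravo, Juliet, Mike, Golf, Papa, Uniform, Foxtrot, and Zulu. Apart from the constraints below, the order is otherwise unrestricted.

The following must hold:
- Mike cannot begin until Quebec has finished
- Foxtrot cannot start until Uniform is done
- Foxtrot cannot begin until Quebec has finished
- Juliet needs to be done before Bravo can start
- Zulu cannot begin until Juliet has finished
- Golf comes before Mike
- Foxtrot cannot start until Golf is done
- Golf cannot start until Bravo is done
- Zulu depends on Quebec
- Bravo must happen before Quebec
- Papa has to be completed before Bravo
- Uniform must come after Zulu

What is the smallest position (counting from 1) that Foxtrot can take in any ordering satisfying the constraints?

The events that are forced before Foxtrot, directly or transitively, are Quebec, Bravo, Juliet, Golf, Papa, Uniform, Zulu. That's 7 events.
So at minimum 7 events come before Foxtrot, putting Foxtrot no earlier than position 8. That position is achievable by scheduling exactly those predecessors first.

8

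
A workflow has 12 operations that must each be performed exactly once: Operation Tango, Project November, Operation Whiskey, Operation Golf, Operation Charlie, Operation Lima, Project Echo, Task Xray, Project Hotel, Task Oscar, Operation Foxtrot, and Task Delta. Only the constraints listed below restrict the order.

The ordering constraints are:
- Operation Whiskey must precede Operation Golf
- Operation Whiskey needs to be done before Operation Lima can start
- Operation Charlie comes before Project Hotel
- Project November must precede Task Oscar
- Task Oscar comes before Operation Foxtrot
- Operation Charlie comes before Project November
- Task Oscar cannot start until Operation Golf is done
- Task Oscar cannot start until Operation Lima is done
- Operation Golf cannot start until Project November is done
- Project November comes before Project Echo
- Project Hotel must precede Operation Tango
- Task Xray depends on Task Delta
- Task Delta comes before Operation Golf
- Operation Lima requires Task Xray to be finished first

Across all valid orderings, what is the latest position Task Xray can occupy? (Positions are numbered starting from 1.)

9

Following every chain forward from Task Xray, the operations that must come later are Operation Lima, Task Oscar, Operation Foxtrot — 3 of them.
So at least 3 operations follow Task Xray, putting Task Xray no later than position 9. That position is achievable by scheduling everything else first.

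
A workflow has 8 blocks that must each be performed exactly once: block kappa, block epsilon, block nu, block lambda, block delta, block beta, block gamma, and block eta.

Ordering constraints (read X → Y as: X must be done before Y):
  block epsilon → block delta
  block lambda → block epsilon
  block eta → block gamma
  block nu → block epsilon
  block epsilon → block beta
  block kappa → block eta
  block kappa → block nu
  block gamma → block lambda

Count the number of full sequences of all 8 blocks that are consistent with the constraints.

8

Only block kappa has no prerequisites, so it must go first.
Enumerating by repeatedly choosing an available block (one whose prerequisites are all placed) gives 8 distinct complete orderings.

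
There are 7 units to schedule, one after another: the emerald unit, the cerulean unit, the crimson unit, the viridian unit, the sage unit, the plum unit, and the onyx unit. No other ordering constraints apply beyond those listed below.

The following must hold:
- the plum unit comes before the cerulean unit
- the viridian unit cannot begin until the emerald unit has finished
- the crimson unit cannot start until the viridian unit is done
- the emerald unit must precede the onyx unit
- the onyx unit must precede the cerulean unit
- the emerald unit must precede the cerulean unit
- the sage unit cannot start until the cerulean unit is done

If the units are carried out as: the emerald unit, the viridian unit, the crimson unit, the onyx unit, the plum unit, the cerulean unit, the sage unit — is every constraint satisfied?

Yes

Every stated constraint is respected: the emerald unit sits at position 1, ahead of the cerulean unit at position 6, and each of the other listed pairs likewise has the predecessor earlier in the sequence.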